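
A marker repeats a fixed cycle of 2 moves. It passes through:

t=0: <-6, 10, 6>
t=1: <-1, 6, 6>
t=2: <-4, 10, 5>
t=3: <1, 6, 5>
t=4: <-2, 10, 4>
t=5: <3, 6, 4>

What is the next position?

<0, 10, 3>

The moves between consecutive positions are <+5, -4, +0>, <-3, +4, -1>, <+5, -4, +0>, <-3, +4, -1>, <+5, -4, +0>; they repeat the 2-cycle [<+5, -4, +0>, <-3, +4, -1>].
step 6: apply <-3, +4, -1> → <0, 10, 3>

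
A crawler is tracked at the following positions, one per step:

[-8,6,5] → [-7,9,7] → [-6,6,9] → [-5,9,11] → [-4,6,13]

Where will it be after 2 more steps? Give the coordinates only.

First: linear, +1 per step → -2 at step 6.
Second: cycles through 6, 9 every 2 steps. Step 6 lands at position 0 of the cycle → 6.
Third: linear, +2 per step → 17 at step 6.

[-2,6,17]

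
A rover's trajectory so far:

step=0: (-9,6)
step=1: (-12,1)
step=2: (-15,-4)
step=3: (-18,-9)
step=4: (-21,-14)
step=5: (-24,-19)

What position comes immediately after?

The position changes by (-3,-5) every step.
step 6: (-24,-19) + (-3,-5) → (-27,-24)

(-27,-24)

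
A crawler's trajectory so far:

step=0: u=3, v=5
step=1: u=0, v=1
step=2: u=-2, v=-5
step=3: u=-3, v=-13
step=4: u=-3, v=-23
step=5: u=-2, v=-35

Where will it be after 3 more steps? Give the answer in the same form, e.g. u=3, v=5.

Taking differences between consecutive positions: (-3, -4), (-2, -6), (-1, -8), (+0, -10), (+1, -12). These grow by (+1, -2) each step.
step 6: u=-2, v=-35 + (+2, -14) → u=0, v=-49
step 7: u=0, v=-49 + (+3, -16) → u=3, v=-65
step 8: u=3, v=-65 + (+4, -18) → u=7, v=-83

u=7, v=-83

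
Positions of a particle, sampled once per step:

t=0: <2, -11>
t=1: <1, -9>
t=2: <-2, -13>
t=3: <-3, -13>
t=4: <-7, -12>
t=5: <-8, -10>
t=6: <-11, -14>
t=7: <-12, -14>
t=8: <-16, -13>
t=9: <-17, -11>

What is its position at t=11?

The moves between consecutive positions are <-1, +2>, <-3, -4>, <-1, +0>, <-4, +1>, <-1, +2>, <-3, -4>, <-1, +0>, <-4, +1>, <-1, +2>; they repeat the 4-cycle [<-1, +2>, <-3, -4>, <-1, +0>, <-4, +1>].
step 10: apply <-3, -4> → <-20, -15>
step 11: apply <-1, +0> → <-21, -15>

<-21, -15>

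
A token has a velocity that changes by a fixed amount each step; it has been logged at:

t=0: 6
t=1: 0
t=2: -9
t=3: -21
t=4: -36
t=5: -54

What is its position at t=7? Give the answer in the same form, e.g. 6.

-99

First differences are -6, -9, -12, -15, -18; their common second difference is -3 (constant acceleration).
step 6: -54 − 21 → -75
step 7: -75 − 24 → -99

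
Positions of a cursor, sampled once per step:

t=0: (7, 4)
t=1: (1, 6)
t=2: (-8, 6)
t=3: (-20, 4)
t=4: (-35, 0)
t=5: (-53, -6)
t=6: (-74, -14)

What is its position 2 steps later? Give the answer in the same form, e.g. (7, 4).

Successive displacements: (-6, +2), (-9, +0), (-12, -2), (-15, -4), (-18, -6), (-21, -8) — each changes by (-3, -2).
step 7: (-74, -14) + (-24, -10) → (-98, -24)
step 8: (-98, -24) + (-27, -12) → (-125, -36)

(-125, -36)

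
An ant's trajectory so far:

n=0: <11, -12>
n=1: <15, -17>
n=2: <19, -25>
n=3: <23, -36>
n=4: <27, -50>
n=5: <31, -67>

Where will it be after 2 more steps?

Successive displacements: <+4, -5>, <+4, -8>, <+4, -11>, <+4, -14>, <+4, -17> — each changes by <+0, -3>.
step 6: <31, -67> + <+4, -20> → <35, -87>
step 7: <35, -87> + <+4, -23> → <39, -110>

<39, -110>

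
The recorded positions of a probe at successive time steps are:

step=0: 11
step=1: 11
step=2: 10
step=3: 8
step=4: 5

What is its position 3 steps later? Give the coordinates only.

First differences are +0, -1, -2, -3; their common second difference is -1 (constant acceleration).
step 5: 5 − 4 → 1
step 6: 1 − 5 → -4
step 7: -4 − 6 → -10

-10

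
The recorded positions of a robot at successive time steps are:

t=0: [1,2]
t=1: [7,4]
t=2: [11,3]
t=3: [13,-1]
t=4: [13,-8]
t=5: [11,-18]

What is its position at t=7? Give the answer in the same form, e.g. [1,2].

First differences are [+6,+2], [+4,-1], [+2,-4], [+0,-7], [-2,-10]; their common second difference is [-2,-3] (constant acceleration).
step 6: [11,-18] + [-4,-13] → [7,-31]
step 7: [7,-31] + [-6,-16] → [1,-47]

[1,-47]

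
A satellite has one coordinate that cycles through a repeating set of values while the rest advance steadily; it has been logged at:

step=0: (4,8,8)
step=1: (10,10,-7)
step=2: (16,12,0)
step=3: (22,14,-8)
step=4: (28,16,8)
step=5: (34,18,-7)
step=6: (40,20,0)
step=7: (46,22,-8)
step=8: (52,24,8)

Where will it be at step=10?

The first coordinate changes by +6 each step, so at step 10 it is 4 + 10·(6) = 64.
The second coordinate changes by +2 each step, so at step 10 it is 8 + 10·(2) = 28.
The third coordinate repeats the cycle [8, -7, 0, -8] with period 4; step 10 mod 4 = 2, giving 0.

(64,28,0)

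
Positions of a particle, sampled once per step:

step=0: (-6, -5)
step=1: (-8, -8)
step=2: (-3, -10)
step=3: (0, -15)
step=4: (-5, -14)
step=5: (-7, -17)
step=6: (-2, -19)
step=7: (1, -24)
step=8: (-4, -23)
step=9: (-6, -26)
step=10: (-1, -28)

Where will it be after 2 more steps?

Step-to-step displacements: (-2, -3), (+5, -2), (+3, -5), (-5, +1), (-2, -3), (+5, -2), (+3, -5), (-5, +1), (-2, -3), (+5, -2) — a repeating cycle of length 4.
step 11: apply (+3, -5) → (2, -33)
step 12: apply (-5, +1) → (-3, -32)

(-3, -32)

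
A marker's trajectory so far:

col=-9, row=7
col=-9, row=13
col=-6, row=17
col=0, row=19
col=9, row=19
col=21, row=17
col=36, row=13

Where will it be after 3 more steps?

col=99, row=-11

Successive displacements: (+0, +6), (+3, +4), (+6, +2), (+9, +0), (+12, -2), (+15, -4) — each changes by (+3, -2).
step 7: col=36, row=13 + (+18, -6) → col=54, row=7
step 8: col=54, row=7 + (+21, -8) → col=75, row=-1
step 9: col=75, row=-1 + (+24, -10) → col=99, row=-11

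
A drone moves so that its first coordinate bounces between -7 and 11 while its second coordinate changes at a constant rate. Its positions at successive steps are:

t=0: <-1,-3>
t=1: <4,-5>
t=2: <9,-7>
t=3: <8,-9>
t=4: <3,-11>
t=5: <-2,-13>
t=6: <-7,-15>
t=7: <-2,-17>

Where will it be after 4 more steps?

<4,-25>

The first coordinate reflects between -7 and 11, moving 5 per step.
  step 8: -2 → 3
  step 9: 3 → 8
  step 10: 8 → 9
  step 11: 9 → 4
The second coordinate changes by -2 each step: at step 11 it is -25.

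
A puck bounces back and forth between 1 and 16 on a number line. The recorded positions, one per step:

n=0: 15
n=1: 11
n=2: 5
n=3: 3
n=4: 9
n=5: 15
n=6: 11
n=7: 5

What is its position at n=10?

The value reflects between 1 and 16, moving 6 per step.
  step 8: 5 → 3
  step 9: 3 → 9
  step 10: 9 → 15

15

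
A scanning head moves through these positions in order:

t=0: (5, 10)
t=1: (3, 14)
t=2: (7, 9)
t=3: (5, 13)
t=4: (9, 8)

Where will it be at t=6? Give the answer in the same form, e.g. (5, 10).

(11, 7)

The moves between consecutive positions are (-2, +4), (+4, -5), (-2, +4), (+4, -5); they repeat the 2-cycle [(-2, +4), (+4, -5)].
step 5: apply (-2, +4) → (7, 12)
step 6: apply (+4, -5) → (11, 7)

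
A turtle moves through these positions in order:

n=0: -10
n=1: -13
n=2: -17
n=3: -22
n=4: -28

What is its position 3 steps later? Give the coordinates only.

First differences are -3, -4, -5, -6; their common second difference is -1 (constant acceleration).
step 5: -28 − 7 → -35
step 6: -35 − 8 → -43
step 7: -43 − 9 → -52

-52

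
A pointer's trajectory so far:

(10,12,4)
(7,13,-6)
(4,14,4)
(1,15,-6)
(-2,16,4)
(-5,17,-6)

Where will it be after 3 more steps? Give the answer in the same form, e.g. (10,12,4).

(-14,20,4)

The first coordinate changes by -3 each step, so at step 8 it is 10 + 8·(-3) = -14.
The second coordinate changes by +1 each step, so at step 8 it is 12 + 8·(1) = 20.
The third coordinate repeats the cycle [4, -6] with period 2; step 8 mod 2 = 0, giving 4.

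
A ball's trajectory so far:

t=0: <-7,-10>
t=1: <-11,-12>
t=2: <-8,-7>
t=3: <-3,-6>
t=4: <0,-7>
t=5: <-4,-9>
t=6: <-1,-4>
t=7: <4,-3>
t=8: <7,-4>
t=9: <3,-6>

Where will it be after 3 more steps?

Step-to-step displacements: <-4,-2>, <+3,+5>, <+5,+1>, <+3,-1>, <-4,-2>, <+3,+5>, <+5,+1>, <+3,-1>, <-4,-2> — a repeating cycle of length 4.
step 10: apply <+3,+5> → <6,-1>
step 11: apply <+5,+1> → <11,0>
step 12: apply <+3,-1> → <14,-1>

<14,-1>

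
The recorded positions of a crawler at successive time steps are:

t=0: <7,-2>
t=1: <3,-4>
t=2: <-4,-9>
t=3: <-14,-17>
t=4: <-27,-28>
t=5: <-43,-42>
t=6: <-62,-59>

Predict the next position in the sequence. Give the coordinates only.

<-84,-79>

Successive displacements: <-4,-2>, <-7,-5>, <-10,-8>, <-13,-11>, <-16,-14>, <-19,-17> — each changes by <-3,-3>.
step 7: <-62,-59> + <-22,-20> → <-84,-79>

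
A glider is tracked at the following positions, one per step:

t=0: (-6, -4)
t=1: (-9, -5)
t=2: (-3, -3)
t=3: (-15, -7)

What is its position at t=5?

(-39, -15)

Step-to-step displacements: (-3, -1), (+6, +2), (-12, -4); each is -2× the previous.
step 4: (-15, -7) + (+24, +8) → (9, 1)
step 5: (9, 1) + (-48, -16) → (-39, -15)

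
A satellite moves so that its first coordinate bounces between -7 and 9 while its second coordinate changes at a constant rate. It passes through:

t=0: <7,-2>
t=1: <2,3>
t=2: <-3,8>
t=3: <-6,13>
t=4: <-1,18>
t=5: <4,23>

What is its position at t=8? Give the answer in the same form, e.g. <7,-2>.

The first coordinate reflects between -7 and 9, moving 5 per step.
  step 6: 4 → 9
  step 7: 9 → 4
  step 8: 4 → -1
The second coordinate changes by +5 each step: at step 8 it is 38.

<-1,38>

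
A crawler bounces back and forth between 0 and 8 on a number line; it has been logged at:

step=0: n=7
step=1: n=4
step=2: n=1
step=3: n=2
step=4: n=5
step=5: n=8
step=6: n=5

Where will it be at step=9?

The value travels 3 per step and bounces off the walls at 0 and 8.
  step 7: 5 → 2
  step 8: 2 → 1
  step 9: 1 → 4

n=4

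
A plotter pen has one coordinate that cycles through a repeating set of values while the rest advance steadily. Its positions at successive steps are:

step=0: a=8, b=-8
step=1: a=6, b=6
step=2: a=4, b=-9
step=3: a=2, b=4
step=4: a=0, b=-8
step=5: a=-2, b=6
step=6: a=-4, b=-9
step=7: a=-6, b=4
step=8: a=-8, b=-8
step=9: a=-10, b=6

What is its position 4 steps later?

a=-18, b=6

The a coordinate changes by -2 each step, so at step 13 it is 8 + 13·(-2) = -18.
The b coordinate repeats the cycle [-8, 6, -9, 4] with period 4; step 13 mod 4 = 1, giving 6.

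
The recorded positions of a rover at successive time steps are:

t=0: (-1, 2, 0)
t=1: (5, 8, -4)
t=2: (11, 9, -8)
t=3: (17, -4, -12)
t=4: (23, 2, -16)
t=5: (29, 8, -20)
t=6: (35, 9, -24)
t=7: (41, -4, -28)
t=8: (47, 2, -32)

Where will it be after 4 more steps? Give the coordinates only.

The first coordinate changes by +6 each step, so at step 12 it is -1 + 12·(6) = 71.
The second coordinate repeats the cycle [2, 8, 9, -4] with period 4; step 12 mod 4 = 0, giving 2.
The third coordinate changes by -4 each step, so at step 12 it is 0 + 12·(-4) = -48.

(71, 2, -48)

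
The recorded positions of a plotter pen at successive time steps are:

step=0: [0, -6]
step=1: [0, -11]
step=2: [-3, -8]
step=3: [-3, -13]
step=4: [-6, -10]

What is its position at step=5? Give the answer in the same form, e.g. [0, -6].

The moves between consecutive positions are [+0, -5], [-3, +3], [+0, -5], [-3, +3]; they repeat the 2-cycle [[+0, -5], [-3, +3]].
step 5: apply [+0, -5] → [-6, -15]

[-6, -15]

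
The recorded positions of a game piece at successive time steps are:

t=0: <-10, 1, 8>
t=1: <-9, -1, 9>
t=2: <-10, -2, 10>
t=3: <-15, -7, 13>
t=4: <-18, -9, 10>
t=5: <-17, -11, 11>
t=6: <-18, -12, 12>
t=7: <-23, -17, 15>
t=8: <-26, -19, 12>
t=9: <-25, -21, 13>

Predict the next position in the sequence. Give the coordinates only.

The moves between consecutive positions are <+1, -2, +1>, <-1, -1, +1>, <-5, -5, +3>, <-3, -2, -3>, <+1, -2, +1>, <-1, -1, +1>, <-5, -5, +3>, <-3, -2, -3>, <+1, -2, +1>; they repeat the 4-cycle [<+1, -2, +1>, <-1, -1, +1>, <-5, -5, +3>, <-3, -2, -3>].
step 10: apply <-1, -1, +1> → <-26, -22, 14>

<-26, -22, 14>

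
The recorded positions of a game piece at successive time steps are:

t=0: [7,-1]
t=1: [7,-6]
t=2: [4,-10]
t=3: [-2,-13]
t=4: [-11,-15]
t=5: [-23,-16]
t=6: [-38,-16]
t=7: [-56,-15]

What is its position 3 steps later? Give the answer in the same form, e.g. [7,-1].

Taking differences between consecutive positions: [+0,-5], [-3,-4], [-6,-3], [-9,-2], [-12,-1], [-15,+0], [-18,+1]. These grow by [-3,+1] each step.
step 8: [-56,-15] + [-21,+2] → [-77,-13]
step 9: [-77,-13] + [-24,+3] → [-101,-10]
step 10: [-101,-10] + [-27,+4] → [-128,-6]

[-128,-6]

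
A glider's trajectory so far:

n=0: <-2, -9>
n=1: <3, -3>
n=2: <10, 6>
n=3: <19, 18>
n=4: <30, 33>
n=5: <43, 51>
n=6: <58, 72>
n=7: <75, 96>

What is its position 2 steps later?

First differences are <+5, +6>, <+7, +9>, <+9, +12>, <+11, +15>, <+13, +18>, <+15, +21>, <+17, +24>; their common second difference is <+2, +3> (constant acceleration).
step 8: <75, 96> + <+19, +27> → <94, 123>
step 9: <94, 123> + <+21, +30> → <115, 153>

<115, 153>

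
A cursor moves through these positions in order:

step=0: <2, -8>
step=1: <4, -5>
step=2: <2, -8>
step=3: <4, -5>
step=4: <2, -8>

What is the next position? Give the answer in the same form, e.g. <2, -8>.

The jumps are <+2, +3>, <-2, -3>, <+2, +3>, <-2, -3> — a geometric progression with ratio -1.
step 5: <2, -8> + <+2, +3> → <4, -5>

<4, -5>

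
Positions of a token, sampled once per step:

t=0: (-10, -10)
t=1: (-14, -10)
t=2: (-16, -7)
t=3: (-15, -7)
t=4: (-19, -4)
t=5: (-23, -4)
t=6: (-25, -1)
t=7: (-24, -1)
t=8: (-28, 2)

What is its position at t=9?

(-32, 2)

Step-to-step displacements: (-4, +0), (-2, +3), (+1, +0), (-4, +3), (-4, +0), (-2, +3), (+1, +0), (-4, +3) — a repeating cycle of length 4.
step 9: apply (-4, +0) → (-32, 2)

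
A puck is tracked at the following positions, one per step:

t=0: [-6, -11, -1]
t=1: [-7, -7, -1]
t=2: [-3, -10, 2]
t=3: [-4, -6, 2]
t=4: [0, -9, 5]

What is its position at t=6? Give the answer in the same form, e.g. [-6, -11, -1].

Step-to-step displacements: [-1, +4, +0], [+4, -3, +3], [-1, +4, +0], [+4, -3, +3] — a repeating cycle of length 2.
step 5: apply [-1, +4, +0] → [-1, -5, 5]
step 6: apply [+4, -3, +3] → [3, -8, 8]

[3, -8, 8]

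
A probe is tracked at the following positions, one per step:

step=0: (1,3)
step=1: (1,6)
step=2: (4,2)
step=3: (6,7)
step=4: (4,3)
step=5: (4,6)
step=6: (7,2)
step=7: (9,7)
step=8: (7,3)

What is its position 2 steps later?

The moves between consecutive positions are (+0,+3), (+3,-4), (+2,+5), (-2,-4), (+0,+3), (+3,-4), (+2,+5), (-2,-4); they repeat the 4-cycle [(+0,+3), (+3,-4), (+2,+5), (-2,-4)].
step 9: apply (+0,+3) → (7,6)
step 10: apply (+3,-4) → (10,2)

(10,2)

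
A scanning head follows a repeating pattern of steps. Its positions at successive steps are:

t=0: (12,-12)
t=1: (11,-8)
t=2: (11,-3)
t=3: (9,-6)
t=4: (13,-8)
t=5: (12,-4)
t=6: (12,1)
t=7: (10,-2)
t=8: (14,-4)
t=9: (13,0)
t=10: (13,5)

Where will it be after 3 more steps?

The moves between consecutive positions are (-1,+4), (+0,+5), (-2,-3), (+4,-2), (-1,+4), (+0,+5), (-2,-3), (+4,-2), (-1,+4), (+0,+5); they repeat the 4-cycle [(-1,+4), (+0,+5), (-2,-3), (+4,-2)].
step 11: apply (-2,-3) → (11,2)
step 12: apply (+4,-2) → (15,0)
step 13: apply (-1,+4) → (14,4)

(14,4)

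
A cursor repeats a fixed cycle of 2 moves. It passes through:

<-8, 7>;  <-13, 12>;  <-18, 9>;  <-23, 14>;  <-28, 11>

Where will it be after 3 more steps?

<-43, 18>

The moves between consecutive positions are <-5, +5>, <-5, -3>, <-5, +5>, <-5, -3>; they repeat the 2-cycle [<-5, +5>, <-5, -3>].
step 5: apply <-5, +5> → <-33, 16>
step 6: apply <-5, -3> → <-38, 13>
step 7: apply <-5, +5> → <-43, 18>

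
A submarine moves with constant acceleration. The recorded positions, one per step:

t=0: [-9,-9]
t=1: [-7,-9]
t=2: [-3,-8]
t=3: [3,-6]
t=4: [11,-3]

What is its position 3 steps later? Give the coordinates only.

First differences are [+2,+0], [+4,+1], [+6,+2], [+8,+3]; their common second difference is [+2,+1] (constant acceleration).
step 5: [11,-3] + [+10,+4] → [21,1]
step 6: [21,1] + [+12,+5] → [33,6]
step 7: [33,6] + [+14,+6] → [47,12]

[47,12]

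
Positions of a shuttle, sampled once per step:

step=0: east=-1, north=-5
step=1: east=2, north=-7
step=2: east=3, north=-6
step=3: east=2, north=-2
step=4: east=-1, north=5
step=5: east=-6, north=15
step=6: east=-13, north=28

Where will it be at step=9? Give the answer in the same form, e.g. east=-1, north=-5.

east=-46, north=85

Taking differences between consecutive positions: (+3, -2), (+1, +1), (-1, +4), (-3, +7), (-5, +10), (-7, +13). These grow by (-2, +3) each step.
step 7: east=-13, north=28 + (-9, +16) → east=-22, north=44
step 8: east=-22, north=44 + (-11, +19) → east=-33, north=63
step 9: east=-33, north=63 + (-13, +22) → east=-46, north=85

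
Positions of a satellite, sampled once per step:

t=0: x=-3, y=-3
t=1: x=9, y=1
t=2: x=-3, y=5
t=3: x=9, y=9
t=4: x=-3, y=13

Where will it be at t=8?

x=-3, y=29

X: cycles through -3, 9 every 2 steps. Step 8 lands at position 0 of the cycle → -3.
Y: linear, +4 per step → 29 at step 8.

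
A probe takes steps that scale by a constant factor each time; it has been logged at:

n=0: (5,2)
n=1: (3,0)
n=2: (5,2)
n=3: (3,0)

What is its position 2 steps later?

Step-to-step displacements: (-2,-2), (+2,+2), (-2,-2); each is -1× the previous.
step 4: (3,0) + (+2,+2) → (5,2)
step 5: (5,2) + (-2,-2) → (3,0)

(3,0)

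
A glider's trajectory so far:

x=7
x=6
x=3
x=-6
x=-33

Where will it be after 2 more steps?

x=-357

Consecutive displacements -1, -3, -9, -27 scale by a factor of 3 each step.
step 5: -33 − 81 → x=-114
step 6: -114 − 243 → x=-357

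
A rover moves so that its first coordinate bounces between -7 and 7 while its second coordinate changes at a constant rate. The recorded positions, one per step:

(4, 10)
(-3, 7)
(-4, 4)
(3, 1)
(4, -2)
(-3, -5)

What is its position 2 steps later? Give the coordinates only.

(3, -11)

The first coordinate reflects between -7 and 7, moving 7 per step.
  step 6: -3 → -4
  step 7: -4 → 3
The second coordinate changes by -3 each step: at step 7 it is -11.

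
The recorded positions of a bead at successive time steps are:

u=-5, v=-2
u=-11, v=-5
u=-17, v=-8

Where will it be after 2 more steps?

u=-29, v=-14

Constant displacement of (-6, -3) per step.
step 3: u=-17, v=-8 + (-6, -3) → u=-23, v=-11
step 4: u=-23, v=-11 + (-6, -3) → u=-29, v=-14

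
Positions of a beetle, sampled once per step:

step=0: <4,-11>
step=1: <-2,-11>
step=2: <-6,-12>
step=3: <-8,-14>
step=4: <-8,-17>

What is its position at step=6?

<-2,-26>

Taking differences between consecutive positions: <-6,+0>, <-4,-1>, <-2,-2>, <+0,-3>. These grow by <+2,-1> each step.
step 5: <-8,-17> + <+2,-4> → <-6,-21>
step 6: <-6,-21> + <+4,-5> → <-2,-26>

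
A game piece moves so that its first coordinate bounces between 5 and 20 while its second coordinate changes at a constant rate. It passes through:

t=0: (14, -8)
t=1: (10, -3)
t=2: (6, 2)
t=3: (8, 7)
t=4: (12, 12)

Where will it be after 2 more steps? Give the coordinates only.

The first coordinate reflects between 5 and 20, moving 4 per step.
  step 5: 12 → 16
  step 6: 16 → 20
The second coordinate changes by +5 each step: at step 6 it is 22.

(20, 22)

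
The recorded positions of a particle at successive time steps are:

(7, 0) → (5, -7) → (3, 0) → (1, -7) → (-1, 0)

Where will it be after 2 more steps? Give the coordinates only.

(-5, 0)

The first coordinate changes by -2 each step, so at step 6 it is 7 + 6·(-2) = -5.
The second coordinate repeats the cycle [0, -7] with period 2; step 6 mod 2 = 0, giving 0.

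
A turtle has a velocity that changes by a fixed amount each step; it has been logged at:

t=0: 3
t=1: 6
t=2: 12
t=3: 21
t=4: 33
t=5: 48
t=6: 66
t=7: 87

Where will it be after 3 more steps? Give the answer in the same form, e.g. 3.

168

First differences are +3, +6, +9, +12, +15, +18, +21; their common second difference is +3 (constant acceleration).
step 8: 87 + 24 → 111
step 9: 111 + 27 → 138
step 10: 138 + 30 → 168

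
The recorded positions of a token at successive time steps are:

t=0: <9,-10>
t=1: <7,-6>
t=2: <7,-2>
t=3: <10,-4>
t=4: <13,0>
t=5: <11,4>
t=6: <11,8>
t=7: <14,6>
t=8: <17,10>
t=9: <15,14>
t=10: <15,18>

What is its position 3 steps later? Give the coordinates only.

<19,24>

The moves between consecutive positions are <-2,+4>, <+0,+4>, <+3,-2>, <+3,+4>, <-2,+4>, <+0,+4>, <+3,-2>, <+3,+4>, <-2,+4>, <+0,+4>; they repeat the 4-cycle [<-2,+4>, <+0,+4>, <+3,-2>, <+3,+4>].
step 11: apply <+3,-2> → <18,16>
step 12: apply <+3,+4> → <21,20>
step 13: apply <-2,+4> → <19,24>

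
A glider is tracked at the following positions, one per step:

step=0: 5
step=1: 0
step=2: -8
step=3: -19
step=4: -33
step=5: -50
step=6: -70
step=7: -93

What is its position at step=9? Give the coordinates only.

Taking differences between consecutive positions: -5, -8, -11, -14, -17, -20, -23. These grow by -3 each step.
step 8: -93 − 26 → -119
step 9: -119 − 29 → -148

-148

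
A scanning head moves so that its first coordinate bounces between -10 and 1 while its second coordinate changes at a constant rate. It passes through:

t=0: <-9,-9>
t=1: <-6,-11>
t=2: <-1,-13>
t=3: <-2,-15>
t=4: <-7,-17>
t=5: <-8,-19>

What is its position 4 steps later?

The first coordinate travels 5 per step and bounces off the walls at -10 and 1.
  step 6: -8 → -3
  step 7: -3 → 0
  step 8: 0 → -5
  step 9: -5 → -10
The second coordinate changes by -2 each step: at step 9 it is -27.

<-10,-27>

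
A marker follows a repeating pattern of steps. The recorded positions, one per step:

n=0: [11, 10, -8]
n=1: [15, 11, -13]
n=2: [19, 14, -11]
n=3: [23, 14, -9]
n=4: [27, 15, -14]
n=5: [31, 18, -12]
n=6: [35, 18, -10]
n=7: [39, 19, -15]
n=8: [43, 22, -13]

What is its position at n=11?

[55, 26, -14]

Step-to-step displacements: [+4, +1, -5], [+4, +3, +2], [+4, +0, +2], [+4, +1, -5], [+4, +3, +2], [+4, +0, +2], [+4, +1, -5], [+4, +3, +2] — a repeating cycle of length 3.
step 9: apply [+4, +0, +2] → [47, 22, -11]
step 10: apply [+4, +1, -5] → [51, 23, -16]
step 11: apply [+4, +3, +2] → [55, 26, -14]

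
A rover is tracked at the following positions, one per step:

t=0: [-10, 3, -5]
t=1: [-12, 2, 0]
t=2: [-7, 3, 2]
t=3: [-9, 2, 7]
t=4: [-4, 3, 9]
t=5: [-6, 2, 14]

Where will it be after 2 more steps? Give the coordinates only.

[-3, 2, 21]

The moves between consecutive positions are [-2, -1, +5], [+5, +1, +2], [-2, -1, +5], [+5, +1, +2], [-2, -1, +5]; they repeat the 2-cycle [[-2, -1, +5], [+5, +1, +2]].
step 6: apply [+5, +1, +2] → [-1, 3, 16]
step 7: apply [-2, -1, +5] → [-3, 2, 21]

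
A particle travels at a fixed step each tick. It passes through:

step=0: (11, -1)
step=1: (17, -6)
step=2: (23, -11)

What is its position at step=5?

(41, -26)

Constant displacement of (+6, -5) per step.
step 3: (23, -11) + (+6, -5) → (29, -16)
step 4: (29, -16) + (+6, -5) → (35, -21)
step 5: (35, -21) + (+6, -5) → (41, -26)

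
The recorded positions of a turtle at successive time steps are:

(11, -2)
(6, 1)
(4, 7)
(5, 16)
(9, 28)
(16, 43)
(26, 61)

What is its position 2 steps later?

(55, 106)

Successive displacements: (-5, +3), (-2, +6), (+1, +9), (+4, +12), (+7, +15), (+10, +18) — each changes by (+3, +3).
step 7: (26, 61) + (+13, +21) → (39, 82)
step 8: (39, 82) + (+16, +24) → (55, 106)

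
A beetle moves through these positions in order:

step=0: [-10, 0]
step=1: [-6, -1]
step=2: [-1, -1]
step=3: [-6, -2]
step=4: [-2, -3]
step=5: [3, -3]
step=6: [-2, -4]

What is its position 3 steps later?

Step-to-step displacements: [+4, -1], [+5, +0], [-5, -1], [+4, -1], [+5, +0], [-5, -1] — a repeating cycle of length 3.
step 7: apply [+4, -1] → [2, -5]
step 8: apply [+5, +0] → [7, -5]
step 9: apply [-5, -1] → [2, -6]

[2, -6]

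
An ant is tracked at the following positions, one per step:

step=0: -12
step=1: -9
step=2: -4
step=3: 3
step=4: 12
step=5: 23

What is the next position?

Taking differences between consecutive positions: +3, +5, +7, +9, +11. These grow by +2 each step.
step 6: 23 + 13 → 36

36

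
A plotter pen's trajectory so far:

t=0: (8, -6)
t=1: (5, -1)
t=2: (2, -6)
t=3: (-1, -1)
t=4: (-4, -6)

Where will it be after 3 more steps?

(-13, -1)

First: linear, -3 per step → -13 at step 7.
Second: cycles through -6, -1 every 2 steps. Step 7 lands at position 1 of the cycle → -1.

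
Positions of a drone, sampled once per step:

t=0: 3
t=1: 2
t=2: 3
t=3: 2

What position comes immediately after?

3

Consecutive displacements -1, +1, -1 scale by a factor of -1 each step.
step 4: 2 + 1 → 3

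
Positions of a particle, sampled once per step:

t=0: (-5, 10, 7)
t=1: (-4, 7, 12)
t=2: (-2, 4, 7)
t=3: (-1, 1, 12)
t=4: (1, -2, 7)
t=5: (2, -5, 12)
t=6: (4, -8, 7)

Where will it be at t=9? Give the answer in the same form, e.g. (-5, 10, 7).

The moves between consecutive positions are (+1, -3, +5), (+2, -3, -5), (+1, -3, +5), (+2, -3, -5), (+1, -3, +5), (+2, -3, -5); they repeat the 2-cycle [(+1, -3, +5), (+2, -3, -5)].
step 7: apply (+1, -3, +5) → (5, -11, 12)
step 8: apply (+2, -3, -5) → (7, -14, 7)
step 9: apply (+1, -3, +5) → (8, -17, 12)

(8, -17, 12)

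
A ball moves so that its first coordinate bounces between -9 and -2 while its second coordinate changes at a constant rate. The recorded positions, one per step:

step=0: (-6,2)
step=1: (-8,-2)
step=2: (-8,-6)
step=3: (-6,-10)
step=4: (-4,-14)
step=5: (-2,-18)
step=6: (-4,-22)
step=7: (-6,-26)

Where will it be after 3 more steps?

(-6,-38)

The first coordinate reflects between -9 and -2, moving 2 per step.
  step 8: -6 → -8
  step 9: -8 → -8
  step 10: -8 → -6
The second coordinate changes by -4 each step: at step 10 it is -38.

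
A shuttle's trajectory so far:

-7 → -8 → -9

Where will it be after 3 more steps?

Each step adds -1 to the position.
step 3: -9 − 1 → -10
step 4: -10 − 1 → -11
step 5: -11 − 1 → -12

-12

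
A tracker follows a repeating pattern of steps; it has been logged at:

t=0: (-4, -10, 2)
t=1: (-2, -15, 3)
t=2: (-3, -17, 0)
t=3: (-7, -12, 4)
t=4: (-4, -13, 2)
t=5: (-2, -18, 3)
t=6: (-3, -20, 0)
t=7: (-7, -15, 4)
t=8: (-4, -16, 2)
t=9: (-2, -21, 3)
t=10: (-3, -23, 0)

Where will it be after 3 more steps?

The moves between consecutive positions are (+2, -5, +1), (-1, -2, -3), (-4, +5, +4), (+3, -1, -2), (+2, -5, +1), (-1, -2, -3), (-4, +5, +4), (+3, -1, -2), (+2, -5, +1), (-1, -2, -3); they repeat the 4-cycle [(+2, -5, +1), (-1, -2, -3), (-4, +5, +4), (+3, -1, -2)].
step 11: apply (-4, +5, +4) → (-7, -18, 4)
step 12: apply (+3, -1, -2) → (-4, -19, 2)
step 13: apply (+2, -5, +1) → (-2, -24, 3)

(-2, -24, 3)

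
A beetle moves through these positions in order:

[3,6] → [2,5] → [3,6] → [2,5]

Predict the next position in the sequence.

[3,6]

Step-to-step displacements: [-1,-1], [+1,+1], [-1,-1]; each is -1× the previous.
step 4: [2,5] + [+1,+1] → [3,6]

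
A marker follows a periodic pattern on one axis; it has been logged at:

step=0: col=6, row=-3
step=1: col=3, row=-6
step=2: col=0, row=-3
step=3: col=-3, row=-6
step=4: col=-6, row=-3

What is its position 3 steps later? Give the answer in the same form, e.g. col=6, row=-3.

col=-15, row=-6

The col coordinate changes by -3 each step, so at step 7 it is 6 + 7·(-3) = -15.
The row coordinate repeats the cycle [-3, -6] with period 2; step 7 mod 2 = 1, giving -6.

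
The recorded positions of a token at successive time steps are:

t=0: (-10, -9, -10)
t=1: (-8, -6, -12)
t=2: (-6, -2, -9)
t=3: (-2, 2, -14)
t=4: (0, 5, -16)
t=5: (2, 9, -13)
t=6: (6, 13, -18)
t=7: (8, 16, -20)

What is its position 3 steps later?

(16, 27, -24)

The moves between consecutive positions are (+2, +3, -2), (+2, +4, +3), (+4, +4, -5), (+2, +3, -2), (+2, +4, +3), (+4, +4, -5), (+2, +3, -2); they repeat the 3-cycle [(+2, +3, -2), (+2, +4, +3), (+4, +4, -5)].
step 8: apply (+2, +4, +3) → (10, 20, -17)
step 9: apply (+4, +4, -5) → (14, 24, -22)
step 10: apply (+2, +3, -2) → (16, 27, -24)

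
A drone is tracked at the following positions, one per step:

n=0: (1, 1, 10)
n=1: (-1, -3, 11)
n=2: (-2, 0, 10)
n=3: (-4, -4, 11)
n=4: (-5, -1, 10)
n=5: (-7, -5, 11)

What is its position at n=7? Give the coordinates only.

Step-to-step displacements: (-2, -4, +1), (-1, +3, -1), (-2, -4, +1), (-1, +3, -1), (-2, -4, +1) — a repeating cycle of length 2.
step 6: apply (-1, +3, -1) → (-8, -2, 10)
step 7: apply (-2, -4, +1) → (-10, -6, 11)

(-10, -6, 11)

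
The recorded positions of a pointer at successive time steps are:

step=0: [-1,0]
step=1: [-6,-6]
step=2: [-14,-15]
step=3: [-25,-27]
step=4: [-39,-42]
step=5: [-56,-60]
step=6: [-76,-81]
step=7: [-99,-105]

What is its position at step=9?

Successive displacements: [-5,-6], [-8,-9], [-11,-12], [-14,-15], [-17,-18], [-20,-21], [-23,-24] — each changes by [-3,-3].
step 8: [-99,-105] + [-26,-27] → [-125,-132]
step 9: [-125,-132] + [-29,-30] → [-154,-162]

[-154,-162]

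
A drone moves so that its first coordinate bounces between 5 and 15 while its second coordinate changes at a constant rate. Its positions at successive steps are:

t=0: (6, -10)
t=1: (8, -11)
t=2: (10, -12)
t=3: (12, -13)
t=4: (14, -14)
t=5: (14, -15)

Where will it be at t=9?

The first coordinate reflects between 5 and 15, moving 2 per step.
  step 6: 14 → 12
  step 7: 12 → 10
  step 8: 10 → 8
  step 9: 8 → 6
The second coordinate changes by -1 each step: at step 9 it is -19.

(6, -19)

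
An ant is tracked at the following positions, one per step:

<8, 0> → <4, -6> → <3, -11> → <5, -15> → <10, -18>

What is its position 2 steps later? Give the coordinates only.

Taking differences between consecutive positions: <-4, -6>, <-1, -5>, <+2, -4>, <+5, -3>. These grow by <+3, +1> each step.
step 5: <10, -18> + <+8, -2> → <18, -20>
step 6: <18, -20> + <+11, -1> → <29, -21>

<29, -21>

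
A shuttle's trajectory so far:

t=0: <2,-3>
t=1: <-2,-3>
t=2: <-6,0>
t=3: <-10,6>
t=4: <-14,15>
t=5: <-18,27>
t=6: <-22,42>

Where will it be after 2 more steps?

Taking differences between consecutive positions: <-4,+0>, <-4,+3>, <-4,+6>, <-4,+9>, <-4,+12>, <-4,+15>. These grow by <+0,+3> each step.
step 7: <-22,42> + <-4,+18> → <-26,60>
step 8: <-26,60> + <-4,+21> → <-30,81>

<-30,81>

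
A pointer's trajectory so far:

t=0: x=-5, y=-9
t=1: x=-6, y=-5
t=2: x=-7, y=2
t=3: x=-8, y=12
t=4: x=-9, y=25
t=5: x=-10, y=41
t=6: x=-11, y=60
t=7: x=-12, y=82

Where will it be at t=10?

x=-15, y=166

Taking differences between consecutive positions: (-1, +4), (-1, +7), (-1, +10), (-1, +13), (-1, +16), (-1, +19), (-1, +22). These grow by (+0, +3) each step.
step 8: x=-12, y=82 + (-1, +25) → x=-13, y=107
step 9: x=-13, y=107 + (-1, +28) → x=-14, y=135
step 10: x=-14, y=135 + (-1, +31) → x=-15, y=166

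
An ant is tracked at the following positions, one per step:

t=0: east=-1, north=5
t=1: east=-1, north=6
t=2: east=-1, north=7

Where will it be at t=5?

east=-1, north=10

The position changes by (+0, +1) every step.
step 3: east=-1, north=7 + (+0, +1) → east=-1, north=8
step 4: east=-1, north=8 + (+0, +1) → east=-1, north=9
step 5: east=-1, north=9 + (+0, +1) → east=-1, north=10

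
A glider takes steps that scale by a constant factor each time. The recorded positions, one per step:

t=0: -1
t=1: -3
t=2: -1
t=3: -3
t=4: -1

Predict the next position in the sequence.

-3

Consecutive displacements -2, +2, -2, +2 scale by a factor of -1 each step.
step 5: -1 − 2 → -3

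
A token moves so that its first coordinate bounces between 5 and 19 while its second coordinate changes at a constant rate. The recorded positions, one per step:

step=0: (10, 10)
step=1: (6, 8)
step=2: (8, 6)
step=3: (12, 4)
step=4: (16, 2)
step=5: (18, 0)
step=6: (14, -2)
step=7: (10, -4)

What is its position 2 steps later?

(8, -8)

The first coordinate reflects between 5 and 19, moving 4 per step.
  step 8: 10 → 6
  step 9: 6 → 8
The second coordinate changes by -2 each step: at step 9 it is -8.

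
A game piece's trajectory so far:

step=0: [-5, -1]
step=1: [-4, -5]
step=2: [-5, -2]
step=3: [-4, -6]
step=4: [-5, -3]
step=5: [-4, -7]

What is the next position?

Step-to-step displacements: [+1, -4], [-1, +3], [+1, -4], [-1, +3], [+1, -4] — a repeating cycle of length 2.
step 6: apply [-1, +3] → [-5, -4]

[-5, -4]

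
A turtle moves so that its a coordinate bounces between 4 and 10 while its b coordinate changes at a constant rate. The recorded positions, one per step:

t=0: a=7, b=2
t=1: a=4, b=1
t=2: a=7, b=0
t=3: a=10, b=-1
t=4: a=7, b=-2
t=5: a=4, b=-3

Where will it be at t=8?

a=7, b=-6

The a coordinate travels 3 per step and bounces off the walls at 4 and 10.
  step 6: 4 → 7
  step 7: 7 → 10
  step 8: 10 → 7
The b coordinate changes by -1 each step: at step 8 it is -6.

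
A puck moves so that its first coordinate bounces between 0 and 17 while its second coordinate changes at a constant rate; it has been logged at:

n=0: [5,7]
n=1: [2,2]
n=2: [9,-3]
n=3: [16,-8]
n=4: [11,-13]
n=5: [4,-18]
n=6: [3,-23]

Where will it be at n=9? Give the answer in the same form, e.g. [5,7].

The first coordinate reflects between 0 and 17, moving 7 per step.
  step 7: 3 → 10
  step 8: 10 → 17
  step 9: 17 → 10
The second coordinate changes by -5 each step: at step 9 it is -38.

[10,-38]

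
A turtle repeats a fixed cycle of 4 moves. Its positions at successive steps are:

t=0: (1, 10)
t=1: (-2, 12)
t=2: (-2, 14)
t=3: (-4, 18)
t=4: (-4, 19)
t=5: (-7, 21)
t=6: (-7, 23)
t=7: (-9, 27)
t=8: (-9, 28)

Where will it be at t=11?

Differencing gives (-3, +2), (+0, +2), (-2, +4), (+0, +1), (-3, +2), (+0, +2), (-2, +4), (+0, +1). This is the pattern (-3, +2), (+0, +2), (-2, +4), (+0, +1) repeated.
step 9: apply (-3, +2) → (-12, 30)
step 10: apply (+0, +2) → (-12, 32)
step 11: apply (-2, +4) → (-14, 36)

(-14, 36)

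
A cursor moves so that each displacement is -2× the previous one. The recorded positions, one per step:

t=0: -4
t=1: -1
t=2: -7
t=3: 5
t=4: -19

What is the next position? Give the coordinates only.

29

Step-to-step displacements: +3, -6, +12, -24; each is -2× the previous.
step 5: -19 + 48 → 29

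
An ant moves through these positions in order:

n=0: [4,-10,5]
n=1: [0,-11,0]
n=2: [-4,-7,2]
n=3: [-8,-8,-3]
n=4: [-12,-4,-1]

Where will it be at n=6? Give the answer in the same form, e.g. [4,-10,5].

Step-to-step displacements: [-4,-1,-5], [-4,+4,+2], [-4,-1,-5], [-4,+4,+2] — a repeating cycle of length 2.
step 5: apply [-4,-1,-5] → [-16,-5,-6]
step 6: apply [-4,+4,+2] → [-20,-1,-4]

[-20,-1,-4]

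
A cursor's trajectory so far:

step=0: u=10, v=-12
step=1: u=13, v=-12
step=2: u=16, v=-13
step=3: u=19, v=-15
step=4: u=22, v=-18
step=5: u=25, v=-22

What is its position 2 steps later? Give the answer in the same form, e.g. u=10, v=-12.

u=31, v=-33

Successive displacements: (+3, +0), (+3, -1), (+3, -2), (+3, -3), (+3, -4) — each changes by (+0, -1).
step 6: u=25, v=-22 + (+3, -5) → u=28, v=-27
step 7: u=28, v=-27 + (+3, -6) → u=31, v=-33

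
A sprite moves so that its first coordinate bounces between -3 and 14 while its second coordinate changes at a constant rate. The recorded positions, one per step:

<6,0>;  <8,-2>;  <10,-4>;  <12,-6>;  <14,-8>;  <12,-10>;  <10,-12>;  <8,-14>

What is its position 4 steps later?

<0,-22>

The first coordinate reflects between -3 and 14, moving 2 per step.
  step 8: 8 → 6
  step 9: 6 → 4
  step 10: 4 → 2
  step 11: 2 → 0
The second coordinate changes by -2 each step: at step 11 it is -22.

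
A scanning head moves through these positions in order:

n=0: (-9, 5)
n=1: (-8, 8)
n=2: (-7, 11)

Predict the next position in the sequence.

(-6, 14)

Constant displacement of (+1, +3) per step.
step 3: (-7, 11) + (+1, +3) → (-6, 14)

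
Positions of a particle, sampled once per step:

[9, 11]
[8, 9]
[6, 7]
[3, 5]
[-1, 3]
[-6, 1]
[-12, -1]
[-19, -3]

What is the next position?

[-27, -5]

Taking differences between consecutive positions: [-1, -2], [-2, -2], [-3, -2], [-4, -2], [-5, -2], [-6, -2], [-7, -2]. These grow by [-1, +0] each step.
step 8: [-19, -3] + [-8, -2] → [-27, -5]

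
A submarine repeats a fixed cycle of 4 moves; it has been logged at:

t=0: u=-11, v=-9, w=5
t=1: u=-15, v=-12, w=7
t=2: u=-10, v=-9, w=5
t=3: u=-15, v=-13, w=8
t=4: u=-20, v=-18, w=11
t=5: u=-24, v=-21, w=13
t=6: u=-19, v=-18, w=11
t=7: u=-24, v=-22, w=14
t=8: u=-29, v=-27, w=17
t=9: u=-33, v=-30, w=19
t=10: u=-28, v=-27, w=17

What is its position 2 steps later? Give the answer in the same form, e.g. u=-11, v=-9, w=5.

u=-38, v=-36, w=23

Differencing gives (-4, -3, +2), (+5, +3, -2), (-5, -4, +3), (-5, -5, +3), (-4, -3, +2), (+5, +3, -2), (-5, -4, +3), (-5, -5, +3), (-4, -3, +2), (+5, +3, -2). This is the pattern (-4, -3, +2), (+5, +3, -2), (-5, -4, +3), (-5, -5, +3) repeated.
step 11: apply (-5, -4, +3) → u=-33, v=-31, w=20
step 12: apply (-5, -5, +3) → u=-38, v=-36, w=23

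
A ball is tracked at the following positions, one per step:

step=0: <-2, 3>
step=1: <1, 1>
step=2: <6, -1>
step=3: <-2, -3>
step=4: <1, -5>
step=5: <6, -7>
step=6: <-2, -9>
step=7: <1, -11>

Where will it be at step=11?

The first coordinate repeats the cycle [-2, 1, 6] with period 3; step 11 mod 3 = 2, giving 6.
The second coordinate changes by -2 each step, so at step 11 it is 3 + 11·(-2) = -19.

<6, -19>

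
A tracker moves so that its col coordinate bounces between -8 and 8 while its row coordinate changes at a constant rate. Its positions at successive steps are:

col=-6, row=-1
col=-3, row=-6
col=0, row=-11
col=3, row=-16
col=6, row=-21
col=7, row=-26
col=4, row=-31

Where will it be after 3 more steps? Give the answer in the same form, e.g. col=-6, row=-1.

The col coordinate travels 3 per step and bounces off the walls at -8 and 8.
  step 7: 4 → 1
  step 8: 1 → -2
  step 9: -2 → -5
The row coordinate changes by -5 each step: at step 9 it is -46.

col=-5, row=-46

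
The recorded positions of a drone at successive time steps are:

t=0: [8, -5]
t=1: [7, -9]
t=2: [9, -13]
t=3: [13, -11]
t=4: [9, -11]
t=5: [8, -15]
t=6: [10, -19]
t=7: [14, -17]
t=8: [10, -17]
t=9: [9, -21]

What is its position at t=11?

Step-to-step displacements: [-1, -4], [+2, -4], [+4, +2], [-4, +0], [-1, -4], [+2, -4], [+4, +2], [-4, +0], [-1, -4] — a repeating cycle of length 4.
step 10: apply [+2, -4] → [11, -25]
step 11: apply [+4, +2] → [15, -23]

[15, -23]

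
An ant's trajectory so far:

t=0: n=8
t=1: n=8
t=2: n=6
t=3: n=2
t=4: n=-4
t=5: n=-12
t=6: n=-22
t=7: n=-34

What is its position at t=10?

n=-82

Taking differences between consecutive positions: +0, -2, -4, -6, -8, -10, -12. These grow by -2 each step.
step 8: -34 − 14 → n=-48
step 9: -48 − 16 → n=-64
step 10: -64 − 18 → n=-82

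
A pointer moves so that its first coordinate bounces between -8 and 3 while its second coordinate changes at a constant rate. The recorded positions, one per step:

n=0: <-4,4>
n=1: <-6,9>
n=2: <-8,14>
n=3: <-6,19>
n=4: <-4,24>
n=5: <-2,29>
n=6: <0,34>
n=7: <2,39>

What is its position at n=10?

The first coordinate reflects between -8 and 3, moving 2 per step.
  step 8: 2 → 2
  step 9: 2 → 0
  step 10: 0 → -2
The second coordinate changes by +5 each step: at step 10 it is 54.

<-2,54>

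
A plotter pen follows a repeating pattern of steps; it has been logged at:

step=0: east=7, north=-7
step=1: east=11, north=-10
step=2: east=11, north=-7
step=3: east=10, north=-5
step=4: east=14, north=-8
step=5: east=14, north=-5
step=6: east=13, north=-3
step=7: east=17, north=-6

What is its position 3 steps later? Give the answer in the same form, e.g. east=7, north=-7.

Differencing gives (+4,-3), (+0,+3), (-1,+2), (+4,-3), (+0,+3), (-1,+2), (+4,-3). This is the pattern (+4,-3), (+0,+3), (-1,+2) repeated.
step 8: apply (+0,+3) → east=17, north=-3
step 9: apply (-1,+2) → east=16, north=-1
step 10: apply (+4,-3) → east=20, north=-4

east=20, north=-4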